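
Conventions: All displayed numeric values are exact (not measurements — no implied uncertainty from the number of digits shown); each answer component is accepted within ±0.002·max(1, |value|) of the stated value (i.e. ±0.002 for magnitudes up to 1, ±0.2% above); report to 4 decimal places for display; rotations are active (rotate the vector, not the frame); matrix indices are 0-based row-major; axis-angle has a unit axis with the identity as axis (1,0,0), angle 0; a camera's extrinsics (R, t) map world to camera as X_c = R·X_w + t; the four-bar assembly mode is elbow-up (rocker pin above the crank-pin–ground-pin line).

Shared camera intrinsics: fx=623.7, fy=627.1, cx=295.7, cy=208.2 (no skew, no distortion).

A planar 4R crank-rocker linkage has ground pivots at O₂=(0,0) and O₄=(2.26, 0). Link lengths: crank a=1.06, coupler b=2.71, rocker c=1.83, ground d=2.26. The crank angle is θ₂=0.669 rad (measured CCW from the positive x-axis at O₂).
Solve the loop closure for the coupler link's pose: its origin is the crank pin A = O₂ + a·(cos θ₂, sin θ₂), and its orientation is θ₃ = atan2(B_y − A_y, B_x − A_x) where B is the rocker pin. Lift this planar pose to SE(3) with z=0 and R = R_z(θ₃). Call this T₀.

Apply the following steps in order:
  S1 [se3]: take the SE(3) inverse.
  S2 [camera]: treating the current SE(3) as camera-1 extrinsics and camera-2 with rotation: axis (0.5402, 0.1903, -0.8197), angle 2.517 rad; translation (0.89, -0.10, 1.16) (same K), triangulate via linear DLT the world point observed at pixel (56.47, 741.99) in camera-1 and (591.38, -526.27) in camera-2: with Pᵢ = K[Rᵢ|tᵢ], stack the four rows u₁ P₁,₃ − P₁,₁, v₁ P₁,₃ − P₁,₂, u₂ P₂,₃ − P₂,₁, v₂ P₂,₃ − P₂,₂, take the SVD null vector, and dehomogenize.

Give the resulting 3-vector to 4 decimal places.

result = (-0.2219, 1.9049, 1.7488)

source (fourbar_fk): coupler pose = R=[0.9616 -0.2743 0.0000; 0.2743 0.9616 0.0000; 0.0000 0.0000 1.0000], t=(0.8315, 0.6574, 0.0000)
after S1 (invert_se3): R=[0.9616 0.2743 0.0000; -0.2743 0.9616 0.0000; 0.0000 0.0000 1.0000], t=(-0.9800, -0.4041, 0.0000)
after S2 (triangulate): (-0.2219, 1.9049, 1.7488)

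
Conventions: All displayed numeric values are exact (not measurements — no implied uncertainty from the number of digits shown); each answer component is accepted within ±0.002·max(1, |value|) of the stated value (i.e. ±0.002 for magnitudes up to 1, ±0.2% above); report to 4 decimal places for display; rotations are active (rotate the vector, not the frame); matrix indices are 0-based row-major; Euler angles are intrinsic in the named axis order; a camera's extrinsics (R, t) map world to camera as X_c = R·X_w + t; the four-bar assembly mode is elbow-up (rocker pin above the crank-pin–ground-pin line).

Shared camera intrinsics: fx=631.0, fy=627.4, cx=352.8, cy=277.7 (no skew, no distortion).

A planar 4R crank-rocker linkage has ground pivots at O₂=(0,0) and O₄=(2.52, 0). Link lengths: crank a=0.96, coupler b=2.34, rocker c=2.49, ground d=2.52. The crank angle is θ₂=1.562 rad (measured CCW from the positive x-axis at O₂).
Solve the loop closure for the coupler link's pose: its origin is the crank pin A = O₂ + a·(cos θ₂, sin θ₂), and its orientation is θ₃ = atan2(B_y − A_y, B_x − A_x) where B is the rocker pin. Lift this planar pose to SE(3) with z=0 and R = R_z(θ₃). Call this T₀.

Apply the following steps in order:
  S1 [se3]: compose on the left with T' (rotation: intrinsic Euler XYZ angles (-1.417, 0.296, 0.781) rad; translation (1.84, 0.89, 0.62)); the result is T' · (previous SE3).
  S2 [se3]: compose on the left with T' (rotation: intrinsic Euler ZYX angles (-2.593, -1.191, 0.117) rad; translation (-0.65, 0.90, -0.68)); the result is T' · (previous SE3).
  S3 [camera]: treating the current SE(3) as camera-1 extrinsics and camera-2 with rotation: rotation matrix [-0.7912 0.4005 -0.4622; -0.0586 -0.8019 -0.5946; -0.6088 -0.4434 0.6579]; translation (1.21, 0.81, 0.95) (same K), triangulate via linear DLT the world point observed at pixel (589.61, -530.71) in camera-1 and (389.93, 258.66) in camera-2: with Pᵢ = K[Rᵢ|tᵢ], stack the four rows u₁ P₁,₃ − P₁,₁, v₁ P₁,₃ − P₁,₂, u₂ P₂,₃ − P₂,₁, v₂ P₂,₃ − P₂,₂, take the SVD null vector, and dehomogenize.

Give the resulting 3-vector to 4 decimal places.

source (fourbar_fk): coupler pose = R=[0.7885 -0.6150 0.0000; 0.6150 0.7885 0.0000; 0.0000 0.0000 1.0000], t=(0.0084, 0.9600, 0.0000)
after S1 (compose_se3): R=[0.1215 -0.9488 0.2917; 0.1153 0.3054 0.9452; -0.9859 -0.0812 0.1465], t=(1.1993, 1.1884, -0.0297)
after S2 (compose_se3): R=[-0.6839 0.4276 0.5911; -0.6871 -0.1052 -0.7189; -0.2452 -0.8978 0.3658], t=(-0.3255, -0.2890, 0.4744)
after S3 (triangulate): (0.1969, -0.2527, 1.7919)

result = (0.1969, -0.2527, 1.7919)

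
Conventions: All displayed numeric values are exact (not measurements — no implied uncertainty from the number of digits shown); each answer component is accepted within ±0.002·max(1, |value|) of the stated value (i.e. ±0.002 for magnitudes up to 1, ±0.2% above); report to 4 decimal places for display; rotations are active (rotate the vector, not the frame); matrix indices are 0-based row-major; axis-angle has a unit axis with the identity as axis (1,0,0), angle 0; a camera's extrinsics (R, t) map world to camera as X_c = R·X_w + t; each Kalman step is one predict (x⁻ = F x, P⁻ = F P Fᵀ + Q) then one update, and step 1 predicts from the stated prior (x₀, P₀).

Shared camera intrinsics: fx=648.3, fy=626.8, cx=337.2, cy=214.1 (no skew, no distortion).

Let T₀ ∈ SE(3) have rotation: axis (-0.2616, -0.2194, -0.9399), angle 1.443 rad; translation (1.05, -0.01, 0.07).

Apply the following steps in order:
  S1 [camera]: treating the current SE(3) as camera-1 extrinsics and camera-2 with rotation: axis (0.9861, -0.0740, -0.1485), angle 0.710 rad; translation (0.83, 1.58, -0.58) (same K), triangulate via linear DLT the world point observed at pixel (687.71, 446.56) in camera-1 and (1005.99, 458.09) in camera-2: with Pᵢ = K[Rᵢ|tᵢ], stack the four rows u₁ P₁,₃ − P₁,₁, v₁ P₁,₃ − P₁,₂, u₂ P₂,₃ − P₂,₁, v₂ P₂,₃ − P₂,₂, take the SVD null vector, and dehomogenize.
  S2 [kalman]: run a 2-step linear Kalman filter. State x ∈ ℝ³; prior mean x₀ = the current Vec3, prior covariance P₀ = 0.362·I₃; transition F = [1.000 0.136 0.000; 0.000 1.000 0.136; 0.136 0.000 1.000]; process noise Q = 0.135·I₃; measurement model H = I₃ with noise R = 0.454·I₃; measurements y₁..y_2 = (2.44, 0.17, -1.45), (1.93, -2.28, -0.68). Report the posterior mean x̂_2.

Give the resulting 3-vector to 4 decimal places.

result = (1.4765, -0.9520, -0.1605)

after S1 (triangulate): (0.1365, -0.0958, 1.8570)
after S2 (kf_track): (1.4765, -0.9520, -0.1605)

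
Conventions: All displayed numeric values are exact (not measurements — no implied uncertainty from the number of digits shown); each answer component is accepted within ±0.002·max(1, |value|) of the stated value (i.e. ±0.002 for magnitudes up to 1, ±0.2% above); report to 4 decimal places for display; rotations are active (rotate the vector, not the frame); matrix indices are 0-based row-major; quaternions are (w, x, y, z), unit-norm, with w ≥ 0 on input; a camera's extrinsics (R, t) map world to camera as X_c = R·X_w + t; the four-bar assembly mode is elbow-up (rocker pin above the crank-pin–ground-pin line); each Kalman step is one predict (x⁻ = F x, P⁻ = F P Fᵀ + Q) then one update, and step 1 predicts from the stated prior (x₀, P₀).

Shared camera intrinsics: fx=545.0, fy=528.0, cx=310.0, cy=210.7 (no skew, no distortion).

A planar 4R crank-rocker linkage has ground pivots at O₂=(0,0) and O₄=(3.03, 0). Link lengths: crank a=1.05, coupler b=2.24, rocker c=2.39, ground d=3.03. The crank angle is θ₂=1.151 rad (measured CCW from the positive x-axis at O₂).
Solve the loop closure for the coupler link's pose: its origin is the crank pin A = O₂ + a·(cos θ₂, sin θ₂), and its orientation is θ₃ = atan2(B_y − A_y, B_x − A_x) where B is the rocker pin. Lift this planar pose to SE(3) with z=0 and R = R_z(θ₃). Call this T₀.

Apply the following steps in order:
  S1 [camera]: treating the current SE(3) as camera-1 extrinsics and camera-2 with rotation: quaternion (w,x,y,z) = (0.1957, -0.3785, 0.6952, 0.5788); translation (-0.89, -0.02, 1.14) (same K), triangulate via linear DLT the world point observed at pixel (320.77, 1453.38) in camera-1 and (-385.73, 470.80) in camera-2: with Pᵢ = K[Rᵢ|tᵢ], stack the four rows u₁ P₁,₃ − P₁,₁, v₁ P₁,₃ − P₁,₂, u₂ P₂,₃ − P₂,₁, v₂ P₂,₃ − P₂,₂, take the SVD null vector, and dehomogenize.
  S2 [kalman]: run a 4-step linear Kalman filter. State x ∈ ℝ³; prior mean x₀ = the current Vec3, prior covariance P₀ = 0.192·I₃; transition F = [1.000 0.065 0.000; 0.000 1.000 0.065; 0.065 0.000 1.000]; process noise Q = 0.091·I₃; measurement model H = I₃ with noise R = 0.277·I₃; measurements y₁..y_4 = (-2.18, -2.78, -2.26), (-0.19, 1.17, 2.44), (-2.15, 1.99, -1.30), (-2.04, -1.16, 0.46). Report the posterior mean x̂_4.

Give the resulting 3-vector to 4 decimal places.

source (fourbar_fk): coupler pose = R=[0.8141 -0.5807 0.0000; 0.5807 0.8141 0.0000; 0.0000 0.0000 1.0000], t=(0.4280, 0.9588, 0.0000)
after S1 (triangulate): (0.1719, 0.9514, 0.7789)
after S2 (kf_track): (-1.6045, -0.0210, -0.0069)

result = (-1.6045, -0.0210, -0.0069)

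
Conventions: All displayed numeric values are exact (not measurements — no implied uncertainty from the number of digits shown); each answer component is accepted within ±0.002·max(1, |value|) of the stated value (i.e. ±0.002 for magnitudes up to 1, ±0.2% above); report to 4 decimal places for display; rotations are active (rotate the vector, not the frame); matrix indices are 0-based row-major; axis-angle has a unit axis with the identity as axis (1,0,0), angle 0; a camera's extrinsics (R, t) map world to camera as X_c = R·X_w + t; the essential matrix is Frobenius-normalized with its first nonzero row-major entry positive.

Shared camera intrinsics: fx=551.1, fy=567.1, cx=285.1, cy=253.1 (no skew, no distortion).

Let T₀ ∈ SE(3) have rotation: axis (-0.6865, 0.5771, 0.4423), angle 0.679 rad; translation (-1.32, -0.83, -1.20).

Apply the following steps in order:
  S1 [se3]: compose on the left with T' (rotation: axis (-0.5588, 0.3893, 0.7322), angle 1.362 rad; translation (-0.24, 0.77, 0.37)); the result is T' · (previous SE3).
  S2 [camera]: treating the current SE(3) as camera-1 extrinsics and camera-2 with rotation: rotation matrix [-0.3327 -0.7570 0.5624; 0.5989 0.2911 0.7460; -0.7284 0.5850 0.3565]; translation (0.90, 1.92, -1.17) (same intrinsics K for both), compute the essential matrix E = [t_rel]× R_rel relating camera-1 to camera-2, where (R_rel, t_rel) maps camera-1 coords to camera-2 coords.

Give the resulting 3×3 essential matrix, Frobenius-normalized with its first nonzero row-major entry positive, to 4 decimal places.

matrix = [0.5763 -0.2858 -0.1870; -0.0195 0.2139 0.3263; 0.3735 0.1928 0.4711]

after S1 (compose_se3): R=[0.2085 -0.9448 -0.2528; 0.2102 -0.2092 0.9550; -0.9552 -0.2522 0.1550], t=(-0.1706, -1.1469, 0.8083)
after S2 (essential): [0.5763 -0.2858 -0.1870; -0.0195 0.2139 0.3263; 0.3735 0.1928 0.4711]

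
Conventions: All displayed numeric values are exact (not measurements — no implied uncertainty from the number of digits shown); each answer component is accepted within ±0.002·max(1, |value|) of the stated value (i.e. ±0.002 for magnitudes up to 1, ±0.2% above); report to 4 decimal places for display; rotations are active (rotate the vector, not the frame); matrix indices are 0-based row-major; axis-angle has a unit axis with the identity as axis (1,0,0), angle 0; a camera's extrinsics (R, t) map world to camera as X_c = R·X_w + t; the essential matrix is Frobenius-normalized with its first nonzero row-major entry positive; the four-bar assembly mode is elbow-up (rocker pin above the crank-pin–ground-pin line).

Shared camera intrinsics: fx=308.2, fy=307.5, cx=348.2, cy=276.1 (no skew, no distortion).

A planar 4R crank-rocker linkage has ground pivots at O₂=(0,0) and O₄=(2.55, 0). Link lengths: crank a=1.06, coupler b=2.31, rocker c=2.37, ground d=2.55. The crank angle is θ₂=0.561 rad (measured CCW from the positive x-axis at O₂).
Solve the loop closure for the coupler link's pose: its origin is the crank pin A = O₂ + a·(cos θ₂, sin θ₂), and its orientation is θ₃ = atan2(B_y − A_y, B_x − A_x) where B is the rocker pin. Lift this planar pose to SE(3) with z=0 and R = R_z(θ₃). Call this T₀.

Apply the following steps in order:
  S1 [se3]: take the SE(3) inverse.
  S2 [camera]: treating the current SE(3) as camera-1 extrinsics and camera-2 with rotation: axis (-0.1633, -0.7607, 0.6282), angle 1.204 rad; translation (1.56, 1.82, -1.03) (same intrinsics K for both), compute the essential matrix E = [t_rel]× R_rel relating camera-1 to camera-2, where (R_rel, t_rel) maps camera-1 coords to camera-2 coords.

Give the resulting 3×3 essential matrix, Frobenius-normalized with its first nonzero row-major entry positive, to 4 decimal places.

matrix = [0.1773 -0.4830 0.3440; 0.0076 0.3620 -0.0922; 0.4322 0.3461 0.4131]

source (fourbar_fk): coupler pose = R=[0.6281 -0.7781 0.0000; 0.7781 0.6281 0.0000; 0.0000 0.0000 1.0000], t=(0.8975, 0.5640, 0.0000)
after S1 (invert_se3): R=[0.6281 0.7781 0.0000; -0.7781 0.6281 -0.0000; 0.0000 0.0000 1.0000], t=(-1.0026, 0.3442, 0.0000)
after S2 (essential): [0.1773 -0.4830 0.3440; 0.0076 0.3620 -0.0922; 0.4322 0.3461 0.4131]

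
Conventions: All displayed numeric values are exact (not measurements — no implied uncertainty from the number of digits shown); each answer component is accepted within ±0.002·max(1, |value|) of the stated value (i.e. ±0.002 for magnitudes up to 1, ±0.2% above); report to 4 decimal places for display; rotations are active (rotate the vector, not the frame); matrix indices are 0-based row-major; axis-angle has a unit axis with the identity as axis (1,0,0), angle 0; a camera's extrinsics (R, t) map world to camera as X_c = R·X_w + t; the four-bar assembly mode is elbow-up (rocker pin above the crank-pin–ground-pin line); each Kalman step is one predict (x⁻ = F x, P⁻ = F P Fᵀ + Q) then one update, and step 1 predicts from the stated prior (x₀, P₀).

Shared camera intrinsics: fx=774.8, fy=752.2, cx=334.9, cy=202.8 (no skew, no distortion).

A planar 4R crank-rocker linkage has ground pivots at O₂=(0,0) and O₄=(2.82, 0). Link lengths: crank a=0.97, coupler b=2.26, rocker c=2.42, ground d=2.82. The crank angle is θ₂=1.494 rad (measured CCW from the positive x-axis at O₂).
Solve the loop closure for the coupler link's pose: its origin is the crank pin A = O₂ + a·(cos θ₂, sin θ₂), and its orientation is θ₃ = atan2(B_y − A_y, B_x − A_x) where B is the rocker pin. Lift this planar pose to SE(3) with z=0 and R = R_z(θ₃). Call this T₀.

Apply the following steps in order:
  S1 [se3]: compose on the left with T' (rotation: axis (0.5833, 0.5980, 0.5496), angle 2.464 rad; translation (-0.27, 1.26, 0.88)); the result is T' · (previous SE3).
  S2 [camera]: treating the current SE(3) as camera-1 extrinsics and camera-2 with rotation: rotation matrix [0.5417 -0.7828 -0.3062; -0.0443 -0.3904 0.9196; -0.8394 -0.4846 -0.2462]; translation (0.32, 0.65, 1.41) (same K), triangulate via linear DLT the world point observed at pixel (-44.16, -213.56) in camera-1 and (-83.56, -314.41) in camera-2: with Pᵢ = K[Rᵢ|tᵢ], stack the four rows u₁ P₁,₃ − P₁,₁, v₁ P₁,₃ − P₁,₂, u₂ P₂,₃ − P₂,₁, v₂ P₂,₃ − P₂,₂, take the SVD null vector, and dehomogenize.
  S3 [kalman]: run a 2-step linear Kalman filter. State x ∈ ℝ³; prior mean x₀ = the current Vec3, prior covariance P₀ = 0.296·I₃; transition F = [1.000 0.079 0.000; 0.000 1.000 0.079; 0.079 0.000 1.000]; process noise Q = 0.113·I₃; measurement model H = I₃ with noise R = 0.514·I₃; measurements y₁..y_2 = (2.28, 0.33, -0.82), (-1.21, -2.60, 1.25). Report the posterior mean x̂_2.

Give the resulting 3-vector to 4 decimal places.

result = (-0.2750, -0.4553, -0.3952)

source (fourbar_fk): coupler pose = R=[0.8227 -0.5685 0.0000; 0.5685 0.8227 0.0000; 0.0000 0.0000 1.0000], t=(0.0744, 0.9671, 0.0000)
after S1 (compose_se3): R=[0.0140 0.3258 0.9453; 0.7129 -0.6662 0.2190; 0.7011 0.6709 -0.2416], t=(-0.0160, 1.1938, 1.8138)
after S2 (triangulate): (-1.4196, 1.6487, -1.7443)
after S3 (kf_track): (-0.2750, -0.4553, -0.3952)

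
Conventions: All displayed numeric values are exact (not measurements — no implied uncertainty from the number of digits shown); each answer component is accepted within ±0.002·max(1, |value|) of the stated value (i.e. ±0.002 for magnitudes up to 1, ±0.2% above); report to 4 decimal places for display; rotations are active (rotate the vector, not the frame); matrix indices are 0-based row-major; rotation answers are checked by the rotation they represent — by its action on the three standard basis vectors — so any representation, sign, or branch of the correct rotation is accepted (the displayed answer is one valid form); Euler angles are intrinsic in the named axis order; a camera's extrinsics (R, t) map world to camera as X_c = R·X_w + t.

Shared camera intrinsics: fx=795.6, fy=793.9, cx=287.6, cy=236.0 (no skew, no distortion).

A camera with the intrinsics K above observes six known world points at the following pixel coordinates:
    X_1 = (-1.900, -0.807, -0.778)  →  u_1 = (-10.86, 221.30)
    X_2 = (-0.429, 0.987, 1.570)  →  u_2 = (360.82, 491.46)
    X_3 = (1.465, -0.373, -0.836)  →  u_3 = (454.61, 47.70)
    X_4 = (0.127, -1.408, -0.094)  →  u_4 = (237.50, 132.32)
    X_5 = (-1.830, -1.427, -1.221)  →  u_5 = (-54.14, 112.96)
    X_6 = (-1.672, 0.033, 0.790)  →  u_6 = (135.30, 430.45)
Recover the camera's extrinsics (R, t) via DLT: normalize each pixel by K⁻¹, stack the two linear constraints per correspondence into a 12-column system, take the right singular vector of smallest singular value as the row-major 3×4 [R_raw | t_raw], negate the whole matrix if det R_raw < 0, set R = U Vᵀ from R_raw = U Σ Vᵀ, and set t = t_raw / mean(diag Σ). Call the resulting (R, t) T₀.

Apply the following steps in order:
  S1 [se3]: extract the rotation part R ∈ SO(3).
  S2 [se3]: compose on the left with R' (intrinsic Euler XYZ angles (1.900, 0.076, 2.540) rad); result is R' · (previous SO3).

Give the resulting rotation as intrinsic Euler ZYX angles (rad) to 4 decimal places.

source (pnp_recover): camera pose = R=[0.8431 0.5294 0.0949; -0.4367 0.5708 0.6954; 0.3140 -0.6277 0.7123], t=(0.2400, 0.0799, 5.6093)
after S1 (rot_of_se3): [0.8431 0.5294 0.0949; -0.4367 0.5708 0.6954; 0.3140 -0.6277 0.7123]
after S2 (compose_so3): [-0.4228 -0.8049 -0.4163; -0.5991 0.5930 -0.5381; 0.6800 0.0219 -0.7329]

rotation (euler_zyx) = (-2.1854, -0.7477, 3.1117)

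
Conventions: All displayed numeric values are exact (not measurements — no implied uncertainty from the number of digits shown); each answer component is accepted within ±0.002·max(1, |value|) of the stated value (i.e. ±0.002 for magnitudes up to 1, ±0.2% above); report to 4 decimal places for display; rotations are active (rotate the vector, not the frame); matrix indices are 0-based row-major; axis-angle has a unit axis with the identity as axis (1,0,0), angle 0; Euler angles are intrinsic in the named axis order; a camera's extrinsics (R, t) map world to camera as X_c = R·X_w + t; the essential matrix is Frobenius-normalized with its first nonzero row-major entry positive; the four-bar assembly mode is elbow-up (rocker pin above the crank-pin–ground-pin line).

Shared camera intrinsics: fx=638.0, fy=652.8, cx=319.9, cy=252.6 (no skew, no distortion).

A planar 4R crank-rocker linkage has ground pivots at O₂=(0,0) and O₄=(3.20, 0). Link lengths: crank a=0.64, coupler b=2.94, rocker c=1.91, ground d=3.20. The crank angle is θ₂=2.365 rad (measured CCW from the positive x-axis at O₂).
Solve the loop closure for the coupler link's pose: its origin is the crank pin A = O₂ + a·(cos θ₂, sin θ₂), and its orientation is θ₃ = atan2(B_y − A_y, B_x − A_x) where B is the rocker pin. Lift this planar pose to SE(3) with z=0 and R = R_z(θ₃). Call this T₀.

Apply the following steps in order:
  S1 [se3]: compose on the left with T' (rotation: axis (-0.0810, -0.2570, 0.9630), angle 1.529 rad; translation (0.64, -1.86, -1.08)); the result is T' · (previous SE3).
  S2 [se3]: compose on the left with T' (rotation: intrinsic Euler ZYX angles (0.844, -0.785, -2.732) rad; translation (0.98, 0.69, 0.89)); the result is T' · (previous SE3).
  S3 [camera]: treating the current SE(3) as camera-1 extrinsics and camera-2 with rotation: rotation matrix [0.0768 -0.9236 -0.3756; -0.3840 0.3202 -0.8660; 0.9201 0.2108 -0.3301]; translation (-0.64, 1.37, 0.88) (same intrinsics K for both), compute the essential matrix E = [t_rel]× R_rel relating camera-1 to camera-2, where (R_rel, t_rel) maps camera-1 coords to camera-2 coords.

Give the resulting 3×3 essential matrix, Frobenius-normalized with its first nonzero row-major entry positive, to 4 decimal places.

source (fourbar_fk): coupler pose = R=[0.9135 -0.4069 0.0000; 0.4069 0.9135 0.0000; 0.0000 0.0000 1.0000], t=(-0.4565, 0.4485, 0.0000)
after S1 (compose_se3): R=[-0.3395 -0.8803 -0.3315; 0.9399 -0.3036 -0.1562; 0.0369 -0.3646 0.9304], t=(0.1954, -2.2612, -1.3058)
after S2 (compose_se3): R=[0.6654 -0.7273 -0.1682; -0.5270 -0.6173 0.5841; -0.5286 -0.3001 -0.7940], t=(-1.0751, 0.7177, 2.5124)
after S3 (essential): [0.1384 0.4269 -0.4511; 0.6458 -0.0569 0.2428; 0.2188 0.1992 -0.1681]

matrix = [0.1384 0.4269 -0.4511; 0.6458 -0.0569 0.2428; 0.2188 0.1992 -0.1681]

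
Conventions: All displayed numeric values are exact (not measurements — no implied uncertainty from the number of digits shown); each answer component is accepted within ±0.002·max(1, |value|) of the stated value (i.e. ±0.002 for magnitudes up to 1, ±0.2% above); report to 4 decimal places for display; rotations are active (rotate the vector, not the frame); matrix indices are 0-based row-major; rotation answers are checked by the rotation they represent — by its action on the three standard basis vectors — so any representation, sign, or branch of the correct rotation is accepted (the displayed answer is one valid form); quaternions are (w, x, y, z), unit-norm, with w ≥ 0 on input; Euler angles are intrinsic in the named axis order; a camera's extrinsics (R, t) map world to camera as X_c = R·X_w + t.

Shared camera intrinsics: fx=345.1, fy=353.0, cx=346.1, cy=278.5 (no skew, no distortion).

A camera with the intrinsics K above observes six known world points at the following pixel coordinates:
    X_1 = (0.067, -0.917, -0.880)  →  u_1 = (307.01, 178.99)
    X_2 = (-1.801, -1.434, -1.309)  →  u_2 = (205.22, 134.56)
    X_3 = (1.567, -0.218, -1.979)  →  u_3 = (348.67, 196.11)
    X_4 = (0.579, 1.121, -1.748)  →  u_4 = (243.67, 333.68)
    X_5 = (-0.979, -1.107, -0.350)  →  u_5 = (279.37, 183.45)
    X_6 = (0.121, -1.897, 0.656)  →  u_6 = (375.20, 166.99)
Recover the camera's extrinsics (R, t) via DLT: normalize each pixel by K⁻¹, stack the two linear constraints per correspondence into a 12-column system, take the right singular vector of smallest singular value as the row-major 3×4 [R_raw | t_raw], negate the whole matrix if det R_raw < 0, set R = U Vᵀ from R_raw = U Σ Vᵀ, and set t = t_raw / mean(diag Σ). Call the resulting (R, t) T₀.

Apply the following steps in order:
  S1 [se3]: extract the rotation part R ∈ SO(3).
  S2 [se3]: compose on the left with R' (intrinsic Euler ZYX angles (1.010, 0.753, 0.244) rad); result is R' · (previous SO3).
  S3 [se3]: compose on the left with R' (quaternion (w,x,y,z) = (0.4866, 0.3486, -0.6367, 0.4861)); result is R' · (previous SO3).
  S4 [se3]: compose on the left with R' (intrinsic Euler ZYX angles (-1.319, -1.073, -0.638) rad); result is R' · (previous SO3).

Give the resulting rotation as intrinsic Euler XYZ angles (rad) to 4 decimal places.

rotation (euler_xyz) = (-2.4269, -0.0597, 0.5751)

source (pnp_recover): camera pose = R=[0.8372 -0.2396 0.4916; 0.1445 0.9639 0.2236; -0.5274 -0.1162 0.8416], t=(-0.3699, -0.2399, 5.3200)
after S1 (rot_of_se3): [0.8372 -0.2396 0.4916; 0.1445 0.9639 0.2236; -0.5274 -0.1162 0.8416]
after S2 (compose_so3): [-0.0752 -0.8651 0.4959; 0.3835 0.4340 0.8152; -0.9205 0.2515 0.2992]
after S3 (compose_so3): [-0.0720 -0.2234 -0.9721; 0.9889 -0.1428 -0.0404; -0.1298 -0.9642 0.2312]
after S4 (compose_so3): [0.8377 -0.5429 -0.0596; -0.3780 -0.6551 0.6542; -0.3943 -0.5255 -0.7539]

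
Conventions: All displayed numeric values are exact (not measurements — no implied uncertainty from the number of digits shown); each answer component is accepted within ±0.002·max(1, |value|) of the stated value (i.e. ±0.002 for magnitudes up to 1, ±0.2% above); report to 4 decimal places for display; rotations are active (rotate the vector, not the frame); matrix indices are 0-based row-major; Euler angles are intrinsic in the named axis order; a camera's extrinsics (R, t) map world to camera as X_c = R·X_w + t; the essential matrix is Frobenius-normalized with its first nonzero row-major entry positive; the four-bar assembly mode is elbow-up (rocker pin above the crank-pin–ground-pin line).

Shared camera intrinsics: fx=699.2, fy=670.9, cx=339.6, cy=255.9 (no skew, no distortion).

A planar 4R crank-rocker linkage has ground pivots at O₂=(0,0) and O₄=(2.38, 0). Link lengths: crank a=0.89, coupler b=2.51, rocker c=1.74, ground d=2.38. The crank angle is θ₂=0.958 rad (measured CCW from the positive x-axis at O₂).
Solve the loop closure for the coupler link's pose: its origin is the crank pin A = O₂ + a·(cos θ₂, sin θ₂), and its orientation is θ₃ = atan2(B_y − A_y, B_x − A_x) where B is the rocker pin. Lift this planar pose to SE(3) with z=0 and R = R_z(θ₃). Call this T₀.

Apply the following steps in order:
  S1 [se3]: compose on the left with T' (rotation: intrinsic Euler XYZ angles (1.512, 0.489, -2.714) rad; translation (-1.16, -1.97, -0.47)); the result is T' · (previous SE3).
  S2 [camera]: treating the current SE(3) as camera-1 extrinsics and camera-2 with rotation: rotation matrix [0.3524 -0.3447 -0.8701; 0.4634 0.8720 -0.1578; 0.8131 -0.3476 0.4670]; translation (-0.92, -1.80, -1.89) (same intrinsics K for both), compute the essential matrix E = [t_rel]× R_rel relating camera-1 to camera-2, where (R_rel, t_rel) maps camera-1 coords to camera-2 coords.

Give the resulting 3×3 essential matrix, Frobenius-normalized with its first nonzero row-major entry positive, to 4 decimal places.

matrix = [0.2821 0.3966 -0.4964; 0.4608 -0.4380 -0.0073; -0.2878 0.1352 0.1070]

source (fourbar_fk): coupler pose = R=[0.9254 -0.3791 0.0000; 0.3791 0.9254 0.0000; 0.0000 0.0000 1.0000], t=(0.5119, 0.7281, 0.0000)
after S1 (compose_se3): R=[-0.6046 0.6433 0.4697; -0.3640 0.3015 -0.8813; -0.7085 -0.7038 0.0519], t=(-1.3047, -2.0983, -1.3387)
after S2 (essential): [0.2821 0.3966 -0.4964; 0.4608 -0.4380 -0.0073; -0.2878 0.1352 0.1070]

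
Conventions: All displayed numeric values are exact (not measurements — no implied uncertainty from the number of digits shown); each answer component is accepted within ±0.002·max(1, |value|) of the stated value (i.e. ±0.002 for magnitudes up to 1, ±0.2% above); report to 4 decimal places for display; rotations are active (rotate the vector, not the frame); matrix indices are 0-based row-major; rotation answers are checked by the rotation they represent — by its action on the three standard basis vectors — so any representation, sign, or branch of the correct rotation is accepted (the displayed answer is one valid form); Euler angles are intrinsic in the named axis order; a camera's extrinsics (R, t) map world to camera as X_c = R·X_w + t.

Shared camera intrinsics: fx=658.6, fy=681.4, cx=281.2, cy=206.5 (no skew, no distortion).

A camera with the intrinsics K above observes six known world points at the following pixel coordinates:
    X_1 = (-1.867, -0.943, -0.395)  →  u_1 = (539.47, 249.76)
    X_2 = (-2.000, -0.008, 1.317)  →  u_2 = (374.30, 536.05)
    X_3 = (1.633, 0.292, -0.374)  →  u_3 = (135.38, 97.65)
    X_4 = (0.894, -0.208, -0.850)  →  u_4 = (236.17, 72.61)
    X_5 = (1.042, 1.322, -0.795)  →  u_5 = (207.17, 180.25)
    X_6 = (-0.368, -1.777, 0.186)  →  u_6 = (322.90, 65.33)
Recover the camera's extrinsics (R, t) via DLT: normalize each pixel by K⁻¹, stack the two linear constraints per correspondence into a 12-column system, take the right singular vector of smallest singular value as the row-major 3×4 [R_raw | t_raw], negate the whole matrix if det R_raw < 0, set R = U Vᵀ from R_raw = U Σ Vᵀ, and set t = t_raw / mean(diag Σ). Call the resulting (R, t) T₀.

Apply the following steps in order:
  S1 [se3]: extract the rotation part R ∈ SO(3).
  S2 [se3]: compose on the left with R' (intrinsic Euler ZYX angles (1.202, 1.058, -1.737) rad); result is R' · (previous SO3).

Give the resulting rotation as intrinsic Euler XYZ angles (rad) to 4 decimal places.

rotation (euler_xyz) = (1.2612, 0.3454, 1.9038)

source (pnp_recover): camera pose = R=[-0.7846 -0.1560 -0.6001; -0.5612 0.5900 0.5804; 0.2635 0.7922 -0.5505], t=(-0.2300, 0.0000, 5.1498)
after S1 (rot_of_se3): [-0.7846 -0.1560 -0.6001; -0.5612 0.5900 0.5804; 0.2635 0.7922 -0.5505]
after S2 (compose_so3): [-0.3076 -0.8892 0.3386; 0.1825 -0.4044 -0.8962; 0.9338 -0.2139 0.2867]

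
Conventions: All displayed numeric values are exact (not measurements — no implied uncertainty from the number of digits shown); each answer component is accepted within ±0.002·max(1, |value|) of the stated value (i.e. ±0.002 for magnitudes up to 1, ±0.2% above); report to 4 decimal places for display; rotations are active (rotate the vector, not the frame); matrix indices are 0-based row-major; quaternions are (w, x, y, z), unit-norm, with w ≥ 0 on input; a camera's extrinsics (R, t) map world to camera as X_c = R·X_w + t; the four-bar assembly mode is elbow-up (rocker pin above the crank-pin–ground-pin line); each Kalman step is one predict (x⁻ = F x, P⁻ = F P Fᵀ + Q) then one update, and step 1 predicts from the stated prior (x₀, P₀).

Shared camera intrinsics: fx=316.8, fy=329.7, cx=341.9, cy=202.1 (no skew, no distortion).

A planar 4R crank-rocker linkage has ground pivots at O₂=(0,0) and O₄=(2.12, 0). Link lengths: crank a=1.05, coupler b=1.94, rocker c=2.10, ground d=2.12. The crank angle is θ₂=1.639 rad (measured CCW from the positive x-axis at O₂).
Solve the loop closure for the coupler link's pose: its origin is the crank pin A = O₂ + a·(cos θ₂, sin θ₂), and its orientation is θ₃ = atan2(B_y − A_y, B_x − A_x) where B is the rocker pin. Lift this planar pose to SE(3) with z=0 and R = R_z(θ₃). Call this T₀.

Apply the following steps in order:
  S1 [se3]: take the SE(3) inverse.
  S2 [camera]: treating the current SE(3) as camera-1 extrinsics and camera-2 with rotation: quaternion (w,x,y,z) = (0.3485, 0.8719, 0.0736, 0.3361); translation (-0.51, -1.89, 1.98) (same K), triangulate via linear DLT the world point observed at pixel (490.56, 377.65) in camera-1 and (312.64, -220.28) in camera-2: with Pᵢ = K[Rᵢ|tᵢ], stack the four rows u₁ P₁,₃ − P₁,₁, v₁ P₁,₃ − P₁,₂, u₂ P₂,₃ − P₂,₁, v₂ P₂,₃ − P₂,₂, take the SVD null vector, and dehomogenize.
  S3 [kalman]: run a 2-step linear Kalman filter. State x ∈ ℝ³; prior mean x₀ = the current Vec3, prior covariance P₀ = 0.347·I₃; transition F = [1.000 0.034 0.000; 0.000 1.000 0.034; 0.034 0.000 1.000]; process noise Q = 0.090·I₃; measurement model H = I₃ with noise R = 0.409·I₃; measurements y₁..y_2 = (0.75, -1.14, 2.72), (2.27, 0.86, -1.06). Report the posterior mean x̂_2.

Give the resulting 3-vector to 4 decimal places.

source (fourbar_fk): coupler pose = R=[0.8610 -0.5086 0.0000; 0.5086 0.8610 0.0000; 0.0000 0.0000 1.0000], t=(-0.0716, 1.0476, 0.0000)
after S1 (invert_se3): R=[0.8610 0.5086 0.0000; -0.5086 0.8610 0.0000; 0.0000 0.0000 1.0000], t=(-0.4712, -0.9383, 0.0000)
after S2 (triangulate): (0.0151, 1.5011, 0.6506)
after S3 (kf_track): (1.1885, 0.4863, 0.5608)

result = (1.1885, 0.4863, 0.5608)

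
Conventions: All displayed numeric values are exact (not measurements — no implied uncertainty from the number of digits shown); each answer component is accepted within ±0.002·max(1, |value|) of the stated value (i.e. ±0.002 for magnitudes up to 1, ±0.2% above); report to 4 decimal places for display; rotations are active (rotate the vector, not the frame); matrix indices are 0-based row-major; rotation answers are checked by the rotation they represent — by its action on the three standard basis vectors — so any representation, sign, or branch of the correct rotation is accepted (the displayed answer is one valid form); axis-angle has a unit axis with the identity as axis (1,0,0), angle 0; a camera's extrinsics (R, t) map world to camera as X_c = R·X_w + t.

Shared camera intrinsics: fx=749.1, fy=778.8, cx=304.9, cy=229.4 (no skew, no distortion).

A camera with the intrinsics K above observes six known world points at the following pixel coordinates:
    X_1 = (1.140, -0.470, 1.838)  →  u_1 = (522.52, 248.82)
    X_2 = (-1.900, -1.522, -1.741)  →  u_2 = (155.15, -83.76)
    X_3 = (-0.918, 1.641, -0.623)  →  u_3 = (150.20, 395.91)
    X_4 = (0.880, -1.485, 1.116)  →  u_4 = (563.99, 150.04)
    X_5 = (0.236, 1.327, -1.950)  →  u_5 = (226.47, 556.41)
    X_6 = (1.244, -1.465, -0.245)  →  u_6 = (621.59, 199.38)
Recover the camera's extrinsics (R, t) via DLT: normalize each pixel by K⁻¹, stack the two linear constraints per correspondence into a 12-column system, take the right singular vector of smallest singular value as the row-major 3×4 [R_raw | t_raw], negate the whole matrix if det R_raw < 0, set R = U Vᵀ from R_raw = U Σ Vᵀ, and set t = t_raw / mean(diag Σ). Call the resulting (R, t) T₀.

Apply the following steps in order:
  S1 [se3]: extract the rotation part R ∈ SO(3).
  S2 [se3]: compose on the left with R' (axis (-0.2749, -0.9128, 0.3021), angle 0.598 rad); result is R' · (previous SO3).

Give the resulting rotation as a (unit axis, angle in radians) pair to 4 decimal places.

rotation (axis_angle) = ((-0.0977, -0.3182, 0.9430), 0.7972)

source (pnp_recover): camera pose = R=[0.8350 -0.4828 0.2640; 0.5349 0.8248 -0.1835; -0.1292 0.2944 0.9469], t=(0.4900, 0.3000, 5.9600)
after S1 (rot_of_se3): [0.8350 -0.4828 0.2640; 0.5349 0.8248 -0.1835; -0.1292 0.2944 0.9469]
after S2 (compose_so3): [0.7016 -0.6652 -0.2554; 0.6840 0.7292 -0.0205; 0.1999 -0.1603 0.9666]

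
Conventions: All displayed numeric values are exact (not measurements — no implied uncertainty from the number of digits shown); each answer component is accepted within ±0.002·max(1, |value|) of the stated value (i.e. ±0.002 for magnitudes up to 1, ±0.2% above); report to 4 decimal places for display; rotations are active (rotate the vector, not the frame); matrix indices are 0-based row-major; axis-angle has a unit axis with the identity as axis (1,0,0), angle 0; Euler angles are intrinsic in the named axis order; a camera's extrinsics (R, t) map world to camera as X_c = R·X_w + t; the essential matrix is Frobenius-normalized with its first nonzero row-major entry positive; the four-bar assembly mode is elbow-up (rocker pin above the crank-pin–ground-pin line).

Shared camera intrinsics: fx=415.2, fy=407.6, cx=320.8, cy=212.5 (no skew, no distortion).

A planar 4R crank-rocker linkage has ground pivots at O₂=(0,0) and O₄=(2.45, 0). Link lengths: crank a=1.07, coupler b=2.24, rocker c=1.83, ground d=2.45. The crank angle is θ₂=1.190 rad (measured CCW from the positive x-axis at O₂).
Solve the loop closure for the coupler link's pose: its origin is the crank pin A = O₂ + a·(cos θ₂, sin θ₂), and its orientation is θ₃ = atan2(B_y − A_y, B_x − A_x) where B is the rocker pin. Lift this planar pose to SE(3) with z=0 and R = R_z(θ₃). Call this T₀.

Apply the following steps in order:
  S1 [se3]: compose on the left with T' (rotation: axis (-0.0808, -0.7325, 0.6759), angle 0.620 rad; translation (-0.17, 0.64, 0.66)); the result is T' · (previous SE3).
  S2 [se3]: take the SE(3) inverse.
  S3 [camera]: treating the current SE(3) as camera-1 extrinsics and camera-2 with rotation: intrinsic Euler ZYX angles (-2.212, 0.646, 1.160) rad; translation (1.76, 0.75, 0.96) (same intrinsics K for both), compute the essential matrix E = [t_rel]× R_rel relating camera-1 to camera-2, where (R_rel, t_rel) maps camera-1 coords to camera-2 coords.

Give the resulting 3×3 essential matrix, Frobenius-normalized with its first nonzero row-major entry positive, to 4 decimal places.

source (fourbar_fk): coupler pose = R=[0.9277 -0.3734 0.0000; 0.3734 0.9277 0.0000; 0.0000 0.0000 1.0000], t=(0.3977, 0.9934, 0.0000)
after S1 (compose_se3): R=[0.6136 -0.6585 -0.4358; 0.7158 0.6969 -0.0452; 0.3335 -0.2842 0.8989], t=(-0.2250, 1.7082, 0.6870)
after S2 (invert_se3): R=[0.6136 0.7158 0.3335; -0.6585 0.6969 -0.2842; -0.4358 -0.0452 0.8989], t=(-1.3137, -1.1434, -0.6384)
after S3 (essential): [0.4827 0.0931 -0.4035; -0.4579 0.1021 -0.5290; -0.2391 -0.0443 0.1909]

matrix = [0.4827 0.0931 -0.4035; -0.4579 0.1021 -0.5290; -0.2391 -0.0443 0.1909]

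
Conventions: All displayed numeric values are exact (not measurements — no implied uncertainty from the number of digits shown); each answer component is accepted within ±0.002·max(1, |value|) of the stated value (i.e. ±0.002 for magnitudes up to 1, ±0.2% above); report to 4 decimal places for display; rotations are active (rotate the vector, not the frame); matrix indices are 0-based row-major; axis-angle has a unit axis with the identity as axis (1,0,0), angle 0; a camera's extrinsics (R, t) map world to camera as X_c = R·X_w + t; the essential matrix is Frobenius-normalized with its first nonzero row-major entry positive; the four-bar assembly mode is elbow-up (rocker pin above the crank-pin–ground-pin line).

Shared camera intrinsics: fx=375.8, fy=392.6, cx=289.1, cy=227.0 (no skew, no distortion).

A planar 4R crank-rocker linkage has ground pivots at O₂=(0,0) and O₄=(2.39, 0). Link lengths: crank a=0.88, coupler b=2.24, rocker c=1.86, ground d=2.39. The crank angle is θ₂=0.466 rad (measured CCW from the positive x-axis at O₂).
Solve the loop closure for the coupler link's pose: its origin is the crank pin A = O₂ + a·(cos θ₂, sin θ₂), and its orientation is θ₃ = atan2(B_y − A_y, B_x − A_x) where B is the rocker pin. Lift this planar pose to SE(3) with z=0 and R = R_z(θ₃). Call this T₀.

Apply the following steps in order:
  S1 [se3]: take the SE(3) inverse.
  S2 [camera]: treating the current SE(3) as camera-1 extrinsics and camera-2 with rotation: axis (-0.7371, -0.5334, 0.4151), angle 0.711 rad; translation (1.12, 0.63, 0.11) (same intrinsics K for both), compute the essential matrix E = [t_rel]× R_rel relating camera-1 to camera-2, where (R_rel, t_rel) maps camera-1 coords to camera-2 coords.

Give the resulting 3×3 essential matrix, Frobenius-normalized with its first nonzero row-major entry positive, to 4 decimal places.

matrix = [0.0885 0.2535 -0.3112; -0.1024 -0.3092 0.4758; -0.2413 -0.5148 -0.4187]

source (fourbar_fk): coupler pose = R=[0.7575 -0.6528 0.0000; 0.6528 0.7575 0.0000; 0.0000 0.0000 1.0000], t=(0.7862, 0.3954, 0.0000)
after S1 (invert_se3): R=[0.7575 0.6528 0.0000; -0.6528 0.7575 0.0000; 0.0000 0.0000 1.0000], t=(-0.8537, 0.2137, 0.0000)
after S2 (essential): [0.0885 0.2535 -0.3112; -0.1024 -0.3092 0.4758; -0.2413 -0.5148 -0.4187]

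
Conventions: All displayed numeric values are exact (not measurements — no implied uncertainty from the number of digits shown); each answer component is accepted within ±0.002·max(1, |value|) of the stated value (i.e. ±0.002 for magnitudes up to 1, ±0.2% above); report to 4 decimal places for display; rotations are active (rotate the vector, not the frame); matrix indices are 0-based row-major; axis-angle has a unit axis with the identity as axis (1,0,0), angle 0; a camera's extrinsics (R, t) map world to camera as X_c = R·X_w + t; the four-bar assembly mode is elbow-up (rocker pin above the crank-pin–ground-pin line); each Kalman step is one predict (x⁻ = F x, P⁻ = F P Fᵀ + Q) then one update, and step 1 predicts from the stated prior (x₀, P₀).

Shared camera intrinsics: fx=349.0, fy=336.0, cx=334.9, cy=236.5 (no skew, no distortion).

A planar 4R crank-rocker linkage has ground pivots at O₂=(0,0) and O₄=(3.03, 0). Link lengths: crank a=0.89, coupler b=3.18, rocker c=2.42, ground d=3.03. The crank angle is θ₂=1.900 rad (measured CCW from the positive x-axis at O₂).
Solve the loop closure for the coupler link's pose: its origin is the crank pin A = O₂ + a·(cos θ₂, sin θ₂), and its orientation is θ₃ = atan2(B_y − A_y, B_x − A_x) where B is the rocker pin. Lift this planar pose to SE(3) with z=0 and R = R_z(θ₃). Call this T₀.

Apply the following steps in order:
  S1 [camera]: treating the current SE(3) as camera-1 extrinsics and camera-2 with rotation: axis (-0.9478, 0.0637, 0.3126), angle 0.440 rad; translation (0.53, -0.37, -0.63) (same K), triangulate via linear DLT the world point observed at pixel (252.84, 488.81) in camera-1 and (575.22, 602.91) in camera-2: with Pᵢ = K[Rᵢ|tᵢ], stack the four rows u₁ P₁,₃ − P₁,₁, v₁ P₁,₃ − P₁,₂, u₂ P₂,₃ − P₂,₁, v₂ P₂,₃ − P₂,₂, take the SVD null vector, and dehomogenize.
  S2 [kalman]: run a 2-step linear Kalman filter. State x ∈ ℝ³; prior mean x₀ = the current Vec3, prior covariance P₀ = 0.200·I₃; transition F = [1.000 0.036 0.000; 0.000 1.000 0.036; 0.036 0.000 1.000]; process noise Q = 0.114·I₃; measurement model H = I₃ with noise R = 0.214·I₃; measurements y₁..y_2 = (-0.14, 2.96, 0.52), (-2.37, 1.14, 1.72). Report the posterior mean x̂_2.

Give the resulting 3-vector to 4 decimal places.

result = (-1.2307, 1.5565, 1.4003)

source (fourbar_fk): coupler pose = R=[0.8783 -0.4781 0.0000; 0.4781 0.8783 0.0000; 0.0000 0.0000 1.0000], t=(-0.2877, 0.8422, 0.0000)
after S1 (triangulate): (0.1360, 0.5702, 1.8751)
after S2 (kf_track): (-1.2307, 1.5565, 1.4003)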